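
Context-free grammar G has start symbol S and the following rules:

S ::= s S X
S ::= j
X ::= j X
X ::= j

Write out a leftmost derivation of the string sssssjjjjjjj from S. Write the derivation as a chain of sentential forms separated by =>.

S => sSX   [S ::= s S X]
sSX => ssSXX   [S ::= s S X]
ssSXX => sssSXXX   [S ::= s S X]
sssSXXX => ssssSXXXX   [S ::= s S X]
ssssSXXXX => sssssSXXXXX   [S ::= s S X]
sssssSXXXXX => sssssjXXXXX   [S ::= j]
sssssjXXXXX => sssssjjXXXXX   [X ::= j X]
sssssjjXXXXX => sssssjjjXXXX   [X ::= j]
sssssjjjXXXX => sssssjjjjXXX   [X ::= j]
sssssjjjjXXX => sssssjjjjjXX   [X ::= j]
sssssjjjjjXX => sssssjjjjjjX   [X ::= j]
sssssjjjjjjX => sssssjjjjjjj   [X ::= j]

S=>sSX=>ssSXX=>sssSXXX=>ssssSXXXX=>sssssSXXXXX=>sssssjXXXXX=>sssssjjXXXXX=>sssssjjjXXXX=>sssssjjjjXXX=>sssssjjjjjXX=>sssssjjjjjjX=>sssssjjjjjjj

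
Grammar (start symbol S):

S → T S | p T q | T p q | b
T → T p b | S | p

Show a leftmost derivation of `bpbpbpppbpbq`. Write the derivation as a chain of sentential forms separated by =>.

S => TS   [S → T S]
TS => TpbS   [T → T p b]
TpbS => TpbpbS   [T → T p b]
TpbpbS => SpbpbS   [T → S]
SpbpbS => bpbpbS   [S → b]
bpbpbS => bpbpbpTq   [S → p T q]
bpbpbpTq => bpbpbpTpbq   [T → T p b]
bpbpbpTpbq => bpbpbpTpbpbq   [T → T p b]
bpbpbpTpbpbq => bpbpbpppbpbq   [T → p]

S=>TS=>TpbS=>TpbpbS=>SpbpbS=>bpbpbS=>bpbpbpTq=>bpbpbpTpbq=>bpbpbpTpbpbq=>bpbpbpppbpbq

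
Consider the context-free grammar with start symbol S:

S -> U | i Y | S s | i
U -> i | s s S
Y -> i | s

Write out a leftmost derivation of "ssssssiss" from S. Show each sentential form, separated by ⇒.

S⇒U⇒ssS⇒ssSs⇒ssUs⇒ssssSs⇒ssssUs⇒ssssssSs⇒ssssssiYs⇒ssssssiss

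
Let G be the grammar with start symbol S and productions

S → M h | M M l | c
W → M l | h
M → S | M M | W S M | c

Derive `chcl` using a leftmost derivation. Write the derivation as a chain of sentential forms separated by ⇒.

S ⇒ MMl ⇒ SMl ⇒ MhMl ⇒ ShMl ⇒ chMl ⇒ chcl

S ⇒ MMl   [S → M M l]
MMl ⇒ SMl   [M → S]
SMl ⇒ MhMl   [S → M h]
MhMl ⇒ ShMl   [M → S]
ShMl ⇒ chMl   [S → c]
chMl ⇒ chcl   [M → c]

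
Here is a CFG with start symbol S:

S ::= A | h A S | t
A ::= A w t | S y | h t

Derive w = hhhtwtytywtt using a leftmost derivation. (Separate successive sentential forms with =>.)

S=>hAS=>hAwtS=>hSywtS=>hhASywtS=>hhSySywtS=>hhAySywtS=>hhAwtySywtS=>hhhtwtySywtS=>hhhtwtytywtS=>hhhtwtytywtt

S => hAS   [S ::= h A S]
hAS => hAwtS   [A ::= A w t]
hAwtS => hSywtS   [A ::= S y]
hSywtS => hhASywtS   [S ::= h A S]
hhASywtS => hhSySywtS   [A ::= S y]
hhSySywtS => hhAySywtS   [S ::= A]
hhAySywtS => hhAwtySywtS   [A ::= A w t]
hhAwtySywtS => hhhtwtySywtS   [A ::= h t]
hhhtwtySywtS => hhhtwtytywtS   [S ::= t]
hhhtwtytywtS => hhhtwtytywtt   [S ::= t]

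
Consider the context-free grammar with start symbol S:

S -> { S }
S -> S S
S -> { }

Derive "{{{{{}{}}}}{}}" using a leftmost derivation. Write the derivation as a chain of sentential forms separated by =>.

S => {S} => {SS} => {{S}S} => {{{S}}S} => {{{{S}}}S} => {{{{SS}}}S} => {{{{{}S}}}S} => {{{{{}{}}}}S} => {{{{{}{}}}}{}}

S => {S}   [S -> { S }]
{S} => {SS}   [S -> S S]
{SS} => {{S}S}   [S -> { S }]
{{S}S} => {{{S}}S}   [S -> { S }]
{{{S}}S} => {{{{S}}}S}   [S -> { S }]
{{{{S}}}S} => {{{{SS}}}S}   [S -> S S]
{{{{SS}}}S} => {{{{{}S}}}S}   [S -> { }]
{{{{{}S}}}S} => {{{{{}{}}}}S}   [S -> { }]
{{{{{}{}}}}S} => {{{{{}{}}}}{}}   [S -> { }]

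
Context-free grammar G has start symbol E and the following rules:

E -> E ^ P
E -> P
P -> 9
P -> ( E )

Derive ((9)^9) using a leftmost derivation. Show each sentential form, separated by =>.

E => P => (E) => (E^P) => (P^P) => ((E)^P) => ((P)^P) => ((9)^P) => ((9)^9)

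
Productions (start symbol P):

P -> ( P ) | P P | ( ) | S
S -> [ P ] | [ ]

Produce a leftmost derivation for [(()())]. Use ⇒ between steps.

P ⇒ S ⇒ [P] ⇒ [(P)] ⇒ [(PP)] ⇒ [(()P)] ⇒ [(()())]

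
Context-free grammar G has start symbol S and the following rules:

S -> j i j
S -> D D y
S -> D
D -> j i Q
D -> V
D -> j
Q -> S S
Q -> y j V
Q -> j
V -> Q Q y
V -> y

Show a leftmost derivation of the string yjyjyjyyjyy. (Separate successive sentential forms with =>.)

S=>D=>V=>QQy=>yjVQy=>yjQQyQy=>yjyjVQyQy=>yjyjyQyQy=>yjyjyjyQy=>yjyjyjyyjVy=>yjyjyjyyjyy

S => D   [S -> D]
D => V   [D -> V]
V => QQy   [V -> Q Q y]
QQy => yjVQy   [Q -> y j V]
yjVQy => yjQQyQy   [V -> Q Q y]
yjQQyQy => yjyjVQyQy   [Q -> y j V]
yjyjVQyQy => yjyjyQyQy   [V -> y]
yjyjyQyQy => yjyjyjyQy   [Q -> j]
yjyjyjyQy => yjyjyjyyjVy   [Q -> y j V]
yjyjyjyyjVy => yjyjyjyyjyy   [V -> y]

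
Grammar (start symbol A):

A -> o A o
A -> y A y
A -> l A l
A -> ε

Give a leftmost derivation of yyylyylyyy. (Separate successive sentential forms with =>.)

A=>yAy=>yyAyy=>yyyAyyy=>yyylAlyyy=>yyylyAylyyy=>yyylyylyyy

A => yAy   [A -> y A y]
yAy => yyAyy   [A -> y A y]
yyAyy => yyyAyyy   [A -> y A y]
yyyAyyy => yyylAlyyy   [A -> l A l]
yyylAlyyy => yyylyAylyyy   [A -> y A y]
yyylyAylyyy => yyylyylyyy   [A -> ε]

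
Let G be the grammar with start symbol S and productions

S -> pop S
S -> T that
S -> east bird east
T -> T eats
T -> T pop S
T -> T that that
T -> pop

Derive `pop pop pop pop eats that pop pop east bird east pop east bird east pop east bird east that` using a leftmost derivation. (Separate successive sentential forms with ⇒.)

S ⇒ T that ⇒ T pop S that ⇒ T pop S pop S that ⇒ T pop S pop S pop S that ⇒ T pop S pop S pop S pop S that ⇒ pop pop S pop S pop S pop S that ⇒ pop pop pop S pop S pop S pop S that ⇒ pop pop pop T that pop S pop S pop S that ⇒ pop pop pop T eats that pop S pop S pop S that ⇒ pop pop pop pop eats that pop S pop S pop S that ⇒ pop pop pop pop eats that pop pop S pop S pop S that ⇒ pop pop pop pop eats that pop pop east bird east pop S pop S that ⇒ pop pop pop pop eats that pop pop east bird east pop east bird east pop S that ⇒ pop pop pop pop eats that pop pop east bird east pop east bird east pop east bird east that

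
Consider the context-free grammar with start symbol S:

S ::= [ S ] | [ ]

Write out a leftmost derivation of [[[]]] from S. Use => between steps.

S => [S]   [S ::= [ S ]]
[S] => [[S]]   [S ::= [ S ]]
[[S]] => [[[]]]   [S ::= [ ]]

S=>[S]=>[[S]]=>[[[]]]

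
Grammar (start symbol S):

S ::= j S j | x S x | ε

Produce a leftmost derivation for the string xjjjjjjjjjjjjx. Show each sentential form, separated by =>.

S=>xSx=>xjSjx=>xjjSjjx=>xjjjSjjjx=>xjjjjSjjjjx=>xjjjjjSjjjjjx=>xjjjjjjSjjjjjjx=>xjjjjjjjjjjjjx

S => xSx   [S ::= x S x]
xSx => xjSjx   [S ::= j S j]
xjSjx => xjjSjjx   [S ::= j S j]
xjjSjjx => xjjjSjjjx   [S ::= j S j]
xjjjSjjjx => xjjjjSjjjjx   [S ::= j S j]
xjjjjSjjjjx => xjjjjjSjjjjjx   [S ::= j S j]
xjjjjjSjjjjjx => xjjjjjjSjjjjjjx   [S ::= j S j]
xjjjjjjSjjjjjjx => xjjjjjjjjjjjjx   [S ::= ε]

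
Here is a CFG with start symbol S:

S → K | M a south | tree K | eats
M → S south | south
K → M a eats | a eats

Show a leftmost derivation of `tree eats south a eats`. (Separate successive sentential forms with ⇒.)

S ⇒ tree K ⇒ tree M a eats ⇒ tree S south a eats ⇒ tree eats south a eats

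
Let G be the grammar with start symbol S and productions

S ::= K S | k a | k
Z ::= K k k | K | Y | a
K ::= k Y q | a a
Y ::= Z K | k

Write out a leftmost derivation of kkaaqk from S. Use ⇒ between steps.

S ⇒ KS ⇒ kYqS ⇒ kZKqS ⇒ kYKqS ⇒ kkKqS ⇒ kkaaqS ⇒ kkaaqk

S ⇒ KS   [S ::= K S]
KS ⇒ kYqS   [K ::= k Y q]
kYqS ⇒ kZKqS   [Y ::= Z K]
kZKqS ⇒ kYKqS   [Z ::= Y]
kYKqS ⇒ kkKqS   [Y ::= k]
kkKqS ⇒ kkaaqS   [K ::= a a]
kkaaqS ⇒ kkaaqk   [S ::= k]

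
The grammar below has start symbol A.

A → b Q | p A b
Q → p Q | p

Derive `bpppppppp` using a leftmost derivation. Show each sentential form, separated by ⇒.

A ⇒ bQ   [A → b Q]
bQ ⇒ bpQ   [Q → p Q]
bpQ ⇒ bppQ   [Q → p Q]
bppQ ⇒ bpppQ   [Q → p Q]
bpppQ ⇒ bppppQ   [Q → p Q]
bppppQ ⇒ bpppppQ   [Q → p Q]
bpppppQ ⇒ bppppppQ   [Q → p Q]
bppppppQ ⇒ bpppppppQ   [Q → p Q]
bpppppppQ ⇒ bpppppppp   [Q → p]

A ⇒ bQ ⇒ bpQ ⇒ bppQ ⇒ bpppQ ⇒ bppppQ ⇒ bpppppQ ⇒ bppppppQ ⇒ bpppppppQ ⇒ bpppppppp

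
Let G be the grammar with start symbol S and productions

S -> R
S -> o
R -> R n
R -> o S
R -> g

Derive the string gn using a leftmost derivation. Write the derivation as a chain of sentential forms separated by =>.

S => R => Rn => gn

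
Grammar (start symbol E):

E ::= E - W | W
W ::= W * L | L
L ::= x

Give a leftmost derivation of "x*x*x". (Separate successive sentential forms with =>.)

E => W   [E ::= W]
W => W*L   [W ::= W * L]
W*L => W*L*L   [W ::= W * L]
W*L*L => L*L*L   [W ::= L]
L*L*L => x*L*L   [L ::= x]
x*L*L => x*x*L   [L ::= x]
x*x*L => x*x*x   [L ::= x]

E => W => W*L => W*L*L => L*L*L => x*L*L => x*x*L => x*x*x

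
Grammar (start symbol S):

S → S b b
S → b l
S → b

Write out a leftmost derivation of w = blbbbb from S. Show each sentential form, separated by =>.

S => Sbb   [S → S b b]
Sbb => Sbbbb   [S → S b b]
Sbbbb => blbbbb   [S → b l]

S => Sbb => Sbbbb => blbbbb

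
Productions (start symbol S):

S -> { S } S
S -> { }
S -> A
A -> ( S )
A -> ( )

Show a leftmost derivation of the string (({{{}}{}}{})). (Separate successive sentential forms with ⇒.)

S ⇒ A ⇒ (S) ⇒ (A) ⇒ ((S)) ⇒ (({S}S)) ⇒ (({{S}S}S)) ⇒ (({{{}}S}S)) ⇒ (({{{}}{}}S)) ⇒ (({{{}}{}}{}))

S ⇒ A   [S -> A]
A ⇒ (S)   [A -> ( S )]
(S) ⇒ (A)   [S -> A]
(A) ⇒ ((S))   [A -> ( S )]
((S)) ⇒ (({S}S))   [S -> { S } S]
(({S}S)) ⇒ (({{S}S}S))   [S -> { S } S]
(({{S}S}S)) ⇒ (({{{}}S}S))   [S -> { }]
(({{{}}S}S)) ⇒ (({{{}}{}}S))   [S -> { }]
(({{{}}{}}S)) ⇒ (({{{}}{}}{}))   [S -> { }]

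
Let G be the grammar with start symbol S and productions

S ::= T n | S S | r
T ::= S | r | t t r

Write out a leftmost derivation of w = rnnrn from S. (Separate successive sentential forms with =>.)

S => SS   [S ::= S S]
SS => TnS   [S ::= T n]
TnS => SnS   [T ::= S]
SnS => TnnS   [S ::= T n]
TnnS => SnnS   [T ::= S]
SnnS => rnnS   [S ::= r]
rnnS => rnnTn   [S ::= T n]
rnnTn => rnnrn   [T ::= r]

S=>SS=>TnS=>SnS=>TnnS=>SnnS=>rnnS=>rnnTn=>rnnrn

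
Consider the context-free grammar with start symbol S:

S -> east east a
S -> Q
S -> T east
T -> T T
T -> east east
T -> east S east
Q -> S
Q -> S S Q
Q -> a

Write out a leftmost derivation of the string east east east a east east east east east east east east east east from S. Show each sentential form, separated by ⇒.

S ⇒ T east ⇒ T T east ⇒ east S east T east ⇒ east T east east T east ⇒ east T T east east T east ⇒ east east S east T east east T east ⇒ east east T east east T east east T east ⇒ east east east S east east east T east east T east ⇒ east east east Q east east east T east east T east ⇒ east east east a east east east T east east T east ⇒ east east east a east east east east east east east T east ⇒ east east east a east east east east east east east east east east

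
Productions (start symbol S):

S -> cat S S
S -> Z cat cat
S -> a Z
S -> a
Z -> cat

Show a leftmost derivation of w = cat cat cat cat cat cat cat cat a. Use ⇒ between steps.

S ⇒ cat S S   [S -> cat S S]
cat S S ⇒ cat Z cat cat S   [S -> Z cat cat]
cat Z cat cat S ⇒ cat cat cat cat S   [Z -> cat]
cat cat cat cat S ⇒ cat cat cat cat cat S S   [S -> cat S S]
cat cat cat cat cat S S ⇒ cat cat cat cat cat Z cat cat S   [S -> Z cat cat]
cat cat cat cat cat Z cat cat S ⇒ cat cat cat cat cat cat cat cat S   [Z -> cat]
cat cat cat cat cat cat cat cat S ⇒ cat cat cat cat cat cat cat cat a   [S -> a]

S ⇒ cat S S ⇒ cat Z cat cat S ⇒ cat cat cat cat S ⇒ cat cat cat cat cat S S ⇒ cat cat cat cat cat Z cat cat S ⇒ cat cat cat cat cat cat cat cat S ⇒ cat cat cat cat cat cat cat cat a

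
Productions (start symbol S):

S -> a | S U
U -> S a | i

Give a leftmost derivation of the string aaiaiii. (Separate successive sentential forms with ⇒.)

S ⇒ SU ⇒ SUU ⇒ SUUU ⇒ SUUUU ⇒ aUUUU ⇒ aSaUUU ⇒ aSUaUUU ⇒ aaUaUUU ⇒ aaiaUUU ⇒ aaiaiUU ⇒ aaiaiiU ⇒ aaiaiii

S ⇒ SU   [S -> S U]
SU ⇒ SUU   [S -> S U]
SUU ⇒ SUUU   [S -> S U]
SUUU ⇒ SUUUU   [S -> S U]
SUUUU ⇒ aUUUU   [S -> a]
aUUUU ⇒ aSaUUU   [U -> S a]
aSaUUU ⇒ aSUaUUU   [S -> S U]
aSUaUUU ⇒ aaUaUUU   [S -> a]
aaUaUUU ⇒ aaiaUUU   [U -> i]
aaiaUUU ⇒ aaiaiUU   [U -> i]
aaiaiUU ⇒ aaiaiiU   [U -> i]
aaiaiiU ⇒ aaiaiii   [U -> i]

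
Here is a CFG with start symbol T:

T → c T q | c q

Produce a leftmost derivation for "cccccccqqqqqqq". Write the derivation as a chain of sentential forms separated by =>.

T=>cTq=>ccTqq=>cccTqqq=>ccccTqqqq=>cccccTqqqqq=>ccccccTqqqqqq=>cccccccqqqqqqq

T => cTq   [T → c T q]
cTq => ccTqq   [T → c T q]
ccTqq => cccTqqq   [T → c T q]
cccTqqq => ccccTqqqq   [T → c T q]
ccccTqqqq => cccccTqqqqq   [T → c T q]
cccccTqqqqq => ccccccTqqqqqq   [T → c T q]
ccccccTqqqqqq => cccccccqqqqqqq   [T → c q]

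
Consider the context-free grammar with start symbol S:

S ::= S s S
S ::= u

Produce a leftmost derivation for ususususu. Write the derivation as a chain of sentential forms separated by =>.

S => SsS => usS => usSsS => usSsSsS => ususSsS => usususS => usususSsS => ususususS => ususususu

S => SsS   [S ::= S s S]
SsS => usS   [S ::= u]
usS => usSsS   [S ::= S s S]
usSsS => usSsSsS   [S ::= S s S]
usSsSsS => ususSsS   [S ::= u]
ususSsS => usususS   [S ::= u]
usususS => usususSsS   [S ::= S s S]
usususSsS => ususususS   [S ::= u]
ususususS => ususususu   [S ::= u]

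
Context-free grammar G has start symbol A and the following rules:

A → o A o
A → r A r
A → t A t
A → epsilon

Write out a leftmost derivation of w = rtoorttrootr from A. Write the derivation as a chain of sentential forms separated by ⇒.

A ⇒ rAr ⇒ rtAtr ⇒ rtoAotr ⇒ rtooAootr ⇒ rtoorArootr ⇒ rtoortAtrootr ⇒ rtoorttrootr

A ⇒ rAr   [A → r A r]
rAr ⇒ rtAtr   [A → t A t]
rtAtr ⇒ rtoAotr   [A → o A o]
rtoAotr ⇒ rtooAootr   [A → o A o]
rtooAootr ⇒ rtoorArootr   [A → r A r]
rtoorArootr ⇒ rtoortAtrootr   [A → t A t]
rtoortAtrootr ⇒ rtoorttrootr   [A → epsilon]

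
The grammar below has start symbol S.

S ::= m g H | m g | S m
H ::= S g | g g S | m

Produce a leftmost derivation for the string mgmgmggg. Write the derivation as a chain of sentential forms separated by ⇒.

S⇒mgH⇒mgSg⇒mgmgHg⇒mgmgSgg⇒mgmgmggg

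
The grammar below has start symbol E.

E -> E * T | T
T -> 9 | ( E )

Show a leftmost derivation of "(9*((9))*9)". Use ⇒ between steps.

E ⇒ T   [E -> T]
T ⇒ (E)   [T -> ( E )]
(E) ⇒ (E*T)   [E -> E * T]
(E*T) ⇒ (E*T*T)   [E -> E * T]
(E*T*T) ⇒ (T*T*T)   [E -> T]
(T*T*T) ⇒ (9*T*T)   [T -> 9]
(9*T*T) ⇒ (9*(E)*T)   [T -> ( E )]
(9*(E)*T) ⇒ (9*(T)*T)   [E -> T]
(9*(T)*T) ⇒ (9*((E))*T)   [T -> ( E )]
(9*((E))*T) ⇒ (9*((T))*T)   [E -> T]
(9*((T))*T) ⇒ (9*((9))*T)   [T -> 9]
(9*((9))*T) ⇒ (9*((9))*9)   [T -> 9]

E ⇒ T ⇒ (E) ⇒ (E*T) ⇒ (E*T*T) ⇒ (T*T*T) ⇒ (9*T*T) ⇒ (9*(E)*T) ⇒ (9*(T)*T) ⇒ (9*((E))*T) ⇒ (9*((T))*T) ⇒ (9*((9))*T) ⇒ (9*((9))*9)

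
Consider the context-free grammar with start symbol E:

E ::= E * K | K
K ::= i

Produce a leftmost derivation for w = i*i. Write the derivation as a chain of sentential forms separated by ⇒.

E ⇒ E*K   [E ::= E * K]
E*K ⇒ K*K   [E ::= K]
K*K ⇒ i*K   [K ::= i]
i*K ⇒ i*i   [K ::= i]

E ⇒ E*K ⇒ K*K ⇒ i*K ⇒ i*i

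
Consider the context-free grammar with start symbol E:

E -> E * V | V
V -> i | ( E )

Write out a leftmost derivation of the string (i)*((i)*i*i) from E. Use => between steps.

E => E*V => V*V => (E)*V => (V)*V => (i)*V => (i)*(E) => (i)*(E*V) => (i)*(E*V*V) => (i)*(V*V*V) => (i)*((E)*V*V) => (i)*((V)*V*V) => (i)*((i)*V*V) => (i)*((i)*i*V) => (i)*((i)*i*i)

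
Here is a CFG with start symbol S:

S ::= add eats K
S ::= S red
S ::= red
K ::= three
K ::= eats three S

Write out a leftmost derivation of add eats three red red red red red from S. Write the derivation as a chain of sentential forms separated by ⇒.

S ⇒ S red   [S ::= S red]
S red ⇒ S red red   [S ::= S red]
S red red ⇒ S red red red   [S ::= S red]
S red red red ⇒ S red red red red   [S ::= S red]
S red red red red ⇒ S red red red red red   [S ::= S red]
S red red red red red ⇒ add eats K red red red red red   [S ::= add eats K]
add eats K red red red red red ⇒ add eats three red red red red red   [K ::= three]

S ⇒ S red ⇒ S red red ⇒ S red red red ⇒ S red red red red ⇒ S red red red red red ⇒ add eats K red red red red red ⇒ add eats three red red red red red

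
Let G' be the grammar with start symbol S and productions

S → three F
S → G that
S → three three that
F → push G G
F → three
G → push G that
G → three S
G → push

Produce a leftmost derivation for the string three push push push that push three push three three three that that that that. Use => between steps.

S => three F => three push G G => three push push G that G => three push push push that G => three push push push that push G that => three push push push that push three S that => three push push push that push three G that that => three push push push that push three push G that that that => three push push push that push three push three S that that that => three push push push that push three push three three three that that that that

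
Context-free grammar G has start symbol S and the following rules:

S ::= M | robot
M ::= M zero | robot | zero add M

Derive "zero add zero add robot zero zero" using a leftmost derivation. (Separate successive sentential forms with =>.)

S => M => M zero => zero add M zero => zero add zero add M zero => zero add zero add M zero zero => zero add zero add robot zero zero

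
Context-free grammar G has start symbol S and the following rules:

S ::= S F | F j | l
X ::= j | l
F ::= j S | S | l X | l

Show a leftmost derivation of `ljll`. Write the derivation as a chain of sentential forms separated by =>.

S=>SF=>SFF=>FjFF=>ljFF=>ljlF=>ljll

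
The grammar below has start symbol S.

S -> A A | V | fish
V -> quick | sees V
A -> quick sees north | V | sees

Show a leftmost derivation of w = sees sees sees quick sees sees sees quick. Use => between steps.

S => A A => V A => sees V A => sees sees V A => sees sees sees V A => sees sees sees quick A => sees sees sees quick V => sees sees sees quick sees V => sees sees sees quick sees sees V => sees sees sees quick sees sees sees V => sees sees sees quick sees sees sees quick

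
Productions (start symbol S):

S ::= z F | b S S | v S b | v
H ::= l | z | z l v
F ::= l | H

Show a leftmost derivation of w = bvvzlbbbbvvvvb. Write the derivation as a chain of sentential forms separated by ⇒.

S⇒bSS⇒bvSbS⇒bvvSbbS⇒bvvzFbbS⇒bvvzHbbS⇒bvvzlbbS⇒bvvzlbbbSS⇒bvvzlbbbbSSS⇒bvvzlbbbbvSS⇒bvvzlbbbbvvS⇒bvvzlbbbbvvvSb⇒bvvzlbbbbvvvvb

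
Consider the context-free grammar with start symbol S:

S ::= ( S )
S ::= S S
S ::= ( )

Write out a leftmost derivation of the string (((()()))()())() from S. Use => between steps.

S => SS   [S ::= S S]
SS => (S)S   [S ::= ( S )]
(S)S => (SS)S   [S ::= S S]
(SS)S => (SSS)S   [S ::= S S]
(SSS)S => ((S)SS)S   [S ::= ( S )]
((S)SS)S => (((S))SS)S   [S ::= ( S )]
(((S))SS)S => (((SS))SS)S   [S ::= S S]
(((SS))SS)S => (((()S))SS)S   [S ::= ( )]
(((()S))SS)S => (((()()))SS)S   [S ::= ( )]
(((()()))SS)S => (((()()))()S)S   [S ::= ( )]
(((()()))()S)S => (((()()))()())S   [S ::= ( )]
(((()()))()())S => (((()()))()())()   [S ::= ( )]

S => SS => (S)S => (SS)S => (SSS)S => ((S)SS)S => (((S))SS)S => (((SS))SS)S => (((()S))SS)S => (((()()))SS)S => (((()()))()S)S => (((()()))()())S => (((()()))()())()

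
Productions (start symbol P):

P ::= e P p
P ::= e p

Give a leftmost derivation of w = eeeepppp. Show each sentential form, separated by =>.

P => ePp   [P ::= e P p]
ePp => eePpp   [P ::= e P p]
eePpp => eeePppp   [P ::= e P p]
eeePppp => eeeepppp   [P ::= e p]

P => ePp => eePpp => eeePppp => eeeepppp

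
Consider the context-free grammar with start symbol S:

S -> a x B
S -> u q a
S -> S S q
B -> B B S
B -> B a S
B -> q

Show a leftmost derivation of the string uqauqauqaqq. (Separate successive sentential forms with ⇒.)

S ⇒ SSq ⇒ uqaSq ⇒ uqaSSqq ⇒ uqauqaSqq ⇒ uqauqauqaqq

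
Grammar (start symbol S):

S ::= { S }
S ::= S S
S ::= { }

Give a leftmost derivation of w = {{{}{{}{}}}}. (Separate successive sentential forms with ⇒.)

S ⇒ {S}   [S ::= { S }]
{S} ⇒ {{S}}   [S ::= { S }]
{{S}} ⇒ {{SS}}   [S ::= S S]
{{SS}} ⇒ {{{}S}}   [S ::= { }]
{{{}S}} ⇒ {{{}{S}}}   [S ::= { S }]
{{{}{S}}} ⇒ {{{}{SS}}}   [S ::= S S]
{{{}{SS}}} ⇒ {{{}{{}S}}}   [S ::= { }]
{{{}{{}S}}} ⇒ {{{}{{}{}}}}   [S ::= { }]

S ⇒ {S} ⇒ {{S}} ⇒ {{SS}} ⇒ {{{}S}} ⇒ {{{}{S}}} ⇒ {{{}{SS}}} ⇒ {{{}{{}S}}} ⇒ {{{}{{}{}}}}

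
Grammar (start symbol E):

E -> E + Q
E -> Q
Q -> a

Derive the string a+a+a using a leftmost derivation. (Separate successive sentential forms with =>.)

E=>E+Q=>E+Q+Q=>Q+Q+Q=>a+Q+Q=>a+a+Q=>a+a+a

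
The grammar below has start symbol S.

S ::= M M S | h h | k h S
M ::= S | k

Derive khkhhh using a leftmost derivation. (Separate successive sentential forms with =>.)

S => khS   [S ::= k h S]
khS => khkhS   [S ::= k h S]
khkhS => khkhhh   [S ::= h h]

S => khS => khkhS => khkhhh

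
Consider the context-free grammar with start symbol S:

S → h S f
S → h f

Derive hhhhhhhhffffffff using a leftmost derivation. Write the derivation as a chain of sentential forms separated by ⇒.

S ⇒ hSf ⇒ hhSff ⇒ hhhSfff ⇒ hhhhSffff ⇒ hhhhhSfffff ⇒ hhhhhhSffffff ⇒ hhhhhhhSfffffff ⇒ hhhhhhhhffffffff

S ⇒ hSf   [S → h S f]
hSf ⇒ hhSff   [S → h S f]
hhSff ⇒ hhhSfff   [S → h S f]
hhhSfff ⇒ hhhhSffff   [S → h S f]
hhhhSffff ⇒ hhhhhSfffff   [S → h S f]
hhhhhSfffff ⇒ hhhhhhSffffff   [S → h S f]
hhhhhhSffffff ⇒ hhhhhhhSfffffff   [S → h S f]
hhhhhhhSfffffff ⇒ hhhhhhhhffffffff   [S → h f]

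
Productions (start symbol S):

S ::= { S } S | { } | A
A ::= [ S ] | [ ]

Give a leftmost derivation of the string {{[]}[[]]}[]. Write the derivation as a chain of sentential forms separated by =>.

S => {S}S => {{S}S}S => {{A}S}S => {{[]}S}S => {{[]}A}S => {{[]}[S]}S => {{[]}[A]}S => {{[]}[[]]}S => {{[]}[[]]}A => {{[]}[[]]}[]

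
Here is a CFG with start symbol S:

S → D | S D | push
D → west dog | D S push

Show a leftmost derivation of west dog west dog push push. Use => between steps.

S => S D   [S → S D]
S D => D D   [S → D]
D D => west dog D   [D → west dog]
west dog D => west dog D S push   [D → D S push]
west dog D S push => west dog west dog S push   [D → west dog]
west dog west dog S push => west dog west dog push push   [S → push]

S => S D => D D => west dog D => west dog D S push => west dog west dog S push => west dog west dog push push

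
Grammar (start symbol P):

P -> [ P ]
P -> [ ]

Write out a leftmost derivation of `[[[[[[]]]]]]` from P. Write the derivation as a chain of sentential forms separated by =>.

P => [P] => [[P]] => [[[P]]] => [[[[P]]]] => [[[[[P]]]]] => [[[[[[]]]]]]

P => [P]   [P -> [ P ]]
[P] => [[P]]   [P -> [ P ]]
[[P]] => [[[P]]]   [P -> [ P ]]
[[[P]]] => [[[[P]]]]   [P -> [ P ]]
[[[[P]]]] => [[[[[P]]]]]   [P -> [ P ]]
[[[[[P]]]]] => [[[[[[]]]]]]   [P -> [ ]]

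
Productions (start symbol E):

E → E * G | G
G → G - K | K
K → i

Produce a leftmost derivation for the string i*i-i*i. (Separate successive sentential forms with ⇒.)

E⇒E*G⇒E*G*G⇒G*G*G⇒K*G*G⇒i*G*G⇒i*G-K*G⇒i*K-K*G⇒i*i-K*G⇒i*i-i*G⇒i*i-i*K⇒i*i-i*i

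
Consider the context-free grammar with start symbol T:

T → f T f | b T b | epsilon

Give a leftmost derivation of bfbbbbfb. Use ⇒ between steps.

T ⇒ bTb ⇒ bfTfb ⇒ bfbTbfb ⇒ bfbbTbbfb ⇒ bfbbbbfb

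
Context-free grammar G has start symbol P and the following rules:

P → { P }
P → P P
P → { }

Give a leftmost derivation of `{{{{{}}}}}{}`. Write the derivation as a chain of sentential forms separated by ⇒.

P ⇒ PP ⇒ {P}P ⇒ {{P}}P ⇒ {{{P}}}P ⇒ {{{{P}}}}P ⇒ {{{{{}}}}}P ⇒ {{{{{}}}}}{}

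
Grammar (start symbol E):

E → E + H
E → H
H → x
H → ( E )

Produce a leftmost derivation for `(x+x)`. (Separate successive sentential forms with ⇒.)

E ⇒ H   [E → H]
H ⇒ (E)   [H → ( E )]
(E) ⇒ (E+H)   [E → E + H]
(E+H) ⇒ (H+H)   [E → H]
(H+H) ⇒ (x+H)   [H → x]
(x+H) ⇒ (x+x)   [H → x]

E⇒H⇒(E)⇒(E+H)⇒(H+H)⇒(x+H)⇒(x+x)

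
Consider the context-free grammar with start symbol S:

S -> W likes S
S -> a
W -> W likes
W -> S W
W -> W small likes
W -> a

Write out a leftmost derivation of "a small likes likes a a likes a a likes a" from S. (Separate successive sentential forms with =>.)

S => W likes S   [S -> W likes S]
W likes S => S W likes S   [W -> S W]
S W likes S => W likes S W likes S   [S -> W likes S]
W likes S W likes S => S W likes S W likes S   [W -> S W]
S W likes S W likes S => W likes S W likes S W likes S   [S -> W likes S]
W likes S W likes S W likes S => W small likes likes S W likes S W likes S   [W -> W small likes]
W small likes likes S W likes S W likes S => a small likes likes S W likes S W likes S   [W -> a]
a small likes likes S W likes S W likes S => a small likes likes a W likes S W likes S   [S -> a]
a small likes likes a W likes S W likes S => a small likes likes a a likes S W likes S   [W -> a]
a small likes likes a a likes S W likes S => a small likes likes a a likes a W likes S   [S -> a]
a small likes likes a a likes a W likes S => a small likes likes a a likes a a likes S   [W -> a]
a small likes likes a a likes a a likes S => a small likes likes a a likes a a likes a   [S -> a]

S => W likes S => S W likes S => W likes S W likes S => S W likes S W likes S => W likes S W likes S W likes S => W small likes likes S W likes S W likes S => a small likes likes S W likes S W likes S => a small likes likes a W likes S W likes S => a small likes likes a a likes S W likes S => a small likes likes a a likes a W likes S => a small likes likes a a likes a a likes S => a small likes likes a a likes a a likes a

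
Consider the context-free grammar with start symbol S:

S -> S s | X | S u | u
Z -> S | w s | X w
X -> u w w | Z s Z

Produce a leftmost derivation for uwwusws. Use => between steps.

S => X => ZsZ => SsZ => SusZ => XusZ => uwwusZ => uwwusws

S => X   [S -> X]
X => ZsZ   [X -> Z s Z]
ZsZ => SsZ   [Z -> S]
SsZ => SusZ   [S -> S u]
SusZ => XusZ   [S -> X]
XusZ => uwwusZ   [X -> u w w]
uwwusZ => uwwusws   [Z -> w s]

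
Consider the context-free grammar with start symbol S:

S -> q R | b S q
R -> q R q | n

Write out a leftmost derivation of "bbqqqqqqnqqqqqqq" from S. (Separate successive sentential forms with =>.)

S => bSq => bbSqq => bbqRqq => bbqqRqqq => bbqqqRqqqq => bbqqqqRqqqqq => bbqqqqqRqqqqqq => bbqqqqqqRqqqqqqq => bbqqqqqqnqqqqqqq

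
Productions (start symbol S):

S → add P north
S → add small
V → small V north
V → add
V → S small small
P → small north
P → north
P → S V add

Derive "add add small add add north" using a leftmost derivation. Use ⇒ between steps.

S ⇒ add P north ⇒ add S V add north ⇒ add add small V add north ⇒ add add small add add north

S ⇒ add P north   [S → add P north]
add P north ⇒ add S V add north   [P → S V add]
add S V add north ⇒ add add small V add north   [S → add small]
add add small V add north ⇒ add add small add add north   [V → add]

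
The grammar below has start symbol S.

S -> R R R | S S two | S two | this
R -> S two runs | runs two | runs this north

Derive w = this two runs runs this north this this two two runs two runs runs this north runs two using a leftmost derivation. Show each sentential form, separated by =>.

S => R R R   [S -> R R R]
R R R => S two runs R R   [R -> S two runs]
S two runs R R => R R R two runs R R   [S -> R R R]
R R R two runs R R => S two runs R R two runs R R   [R -> S two runs]
S two runs R R two runs R R => this two runs R R two runs R R   [S -> this]
this two runs R R two runs R R => this two runs runs this north R two runs R R   [R -> runs this north]
this two runs runs this north R two runs R R => this two runs runs this north S two runs two runs R R   [R -> S two runs]
this two runs runs this north S two runs two runs R R => this two runs runs this north S S two two runs two runs R R   [S -> S S two]
this two runs runs this north S S two two runs two runs R R => this two runs runs this north this S two two runs two runs R R   [S -> this]
this two runs runs this north this S two two runs two runs R R => this two runs runs this north this this two two runs two runs R R   [S -> this]
this two runs runs this north this this two two runs two runs R R => this two runs runs this north this this two two runs two runs runs this north R   [R -> runs this north]
this two runs runs this north this this two two runs two runs runs this north R => this two runs runs this north this this two two runs two runs runs this north runs two   [R -> runs two]

S => R R R => S two runs R R => R R R two runs R R => S two runs R R two runs R R => this two runs R R two runs R R => this two runs runs this north R two runs R R => this two runs runs this north S two runs two runs R R => this two runs runs this north S S two two runs two runs R R => this two runs runs this north this S two two runs two runs R R => this two runs runs this north this this two two runs two runs R R => this two runs runs this north this this two two runs two runs runs this north R => this two runs runs this north this this two two runs two runs runs this north runs two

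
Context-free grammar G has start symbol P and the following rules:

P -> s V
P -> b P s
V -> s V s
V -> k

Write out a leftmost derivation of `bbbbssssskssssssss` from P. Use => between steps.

P => bPs => bbPss => bbbPsss => bbbbPssss => bbbbsVssss => bbbbssVsssss => bbbbsssVssssss => bbbbssssVsssssss => bbbbsssssVssssssss => bbbbssssskssssssss

P => bPs   [P -> b P s]
bPs => bbPss   [P -> b P s]
bbPss => bbbPsss   [P -> b P s]
bbbPsss => bbbbPssss   [P -> b P s]
bbbbPssss => bbbbsVssss   [P -> s V]
bbbbsVssss => bbbbssVsssss   [V -> s V s]
bbbbssVsssss => bbbbsssVssssss   [V -> s V s]
bbbbsssVssssss => bbbbssssVsssssss   [V -> s V s]
bbbbssssVsssssss => bbbbsssssVssssssss   [V -> s V s]
bbbbsssssVssssssss => bbbbssssskssssssss   [V -> k]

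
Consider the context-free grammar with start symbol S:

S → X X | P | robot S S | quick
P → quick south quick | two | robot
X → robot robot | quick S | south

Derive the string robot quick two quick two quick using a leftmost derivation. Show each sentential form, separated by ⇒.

S ⇒ robot S S ⇒ robot X X S ⇒ robot quick S X S ⇒ robot quick P X S ⇒ robot quick two X S ⇒ robot quick two quick S S ⇒ robot quick two quick P S ⇒ robot quick two quick two S ⇒ robot quick two quick two quick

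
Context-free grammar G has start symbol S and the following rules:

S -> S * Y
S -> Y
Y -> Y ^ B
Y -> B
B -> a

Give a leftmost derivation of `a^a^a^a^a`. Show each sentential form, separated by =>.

S => Y => Y^B => Y^B^B => Y^B^B^B => Y^B^B^B^B => B^B^B^B^B => a^B^B^B^B => a^a^B^B^B => a^a^a^B^B => a^a^a^a^B => a^a^a^a^a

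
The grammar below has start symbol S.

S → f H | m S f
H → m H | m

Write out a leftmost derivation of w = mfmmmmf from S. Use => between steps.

S => mSf => mfHf => mfmHf => mfmmHf => mfmmmHf => mfmmmmf

S => mSf   [S → m S f]
mSf => mfHf   [S → f H]
mfHf => mfmHf   [H → m H]
mfmHf => mfmmHf   [H → m H]
mfmmHf => mfmmmHf   [H → m H]
mfmmmHf => mfmmmmf   [H → m]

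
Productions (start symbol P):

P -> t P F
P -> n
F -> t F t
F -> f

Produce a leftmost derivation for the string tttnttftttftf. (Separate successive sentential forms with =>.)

P => tPF => ttPFF => tttPFFF => tttnFFF => tttntFtFF => tttnttFttFF => tttnttfttFF => tttnttftttFtF => tttnttftttftF => tttnttftttftf

P => tPF   [P -> t P F]
tPF => ttPFF   [P -> t P F]
ttPFF => tttPFFF   [P -> t P F]
tttPFFF => tttnFFF   [P -> n]
tttnFFF => tttntFtFF   [F -> t F t]
tttntFtFF => tttnttFttFF   [F -> t F t]
tttnttFttFF => tttnttfttFF   [F -> f]
tttnttfttFF => tttnttftttFtF   [F -> t F t]
tttnttftttFtF => tttnttftttftF   [F -> f]
tttnttftttftF => tttnttftttftf   [F -> f]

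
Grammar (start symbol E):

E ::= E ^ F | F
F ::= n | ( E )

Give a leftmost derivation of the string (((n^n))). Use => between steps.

E=>F=>(E)=>(F)=>((E))=>((F))=>(((E)))=>(((E^F)))=>(((F^F)))=>(((n^F)))=>(((n^n)))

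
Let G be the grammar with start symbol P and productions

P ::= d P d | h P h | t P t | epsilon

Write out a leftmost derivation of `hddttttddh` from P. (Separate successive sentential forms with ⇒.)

P⇒hPh⇒hdPdh⇒hddPddh⇒hddtPtddh⇒hddttPttddh⇒hddttttddh

P ⇒ hPh   [P ::= h P h]
hPh ⇒ hdPdh   [P ::= d P d]
hdPdh ⇒ hddPddh   [P ::= d P d]
hddPddh ⇒ hddtPtddh   [P ::= t P t]
hddtPtddh ⇒ hddttPttddh   [P ::= t P t]
hddttPttddh ⇒ hddttttddh   [P ::= epsilon]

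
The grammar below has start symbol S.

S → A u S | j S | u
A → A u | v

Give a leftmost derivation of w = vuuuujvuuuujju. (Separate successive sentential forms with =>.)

S => AuS => AuuS => AuuuS => AuuuuS => vuuuuS => vuuuujS => vuuuujAuS => vuuuujAuuS => vuuuujAuuuS => vuuuujAuuuuS => vuuuujvuuuuS => vuuuujvuuuujS => vuuuujvuuuujjS => vuuuujvuuuujju

S => AuS   [S → A u S]
AuS => AuuS   [A → A u]
AuuS => AuuuS   [A → A u]
AuuuS => AuuuuS   [A → A u]
AuuuuS => vuuuuS   [A → v]
vuuuuS => vuuuujS   [S → j S]
vuuuujS => vuuuujAuS   [S → A u S]
vuuuujAuS => vuuuujAuuS   [A → A u]
vuuuujAuuS => vuuuujAuuuS   [A → A u]
vuuuujAuuuS => vuuuujAuuuuS   [A → A u]
vuuuujAuuuuS => vuuuujvuuuuS   [A → v]
vuuuujvuuuuS => vuuuujvuuuujS   [S → j S]
vuuuujvuuuujS => vuuuujvuuuujjS   [S → j S]
vuuuujvuuuujjS => vuuuujvuuuujju   [S → u]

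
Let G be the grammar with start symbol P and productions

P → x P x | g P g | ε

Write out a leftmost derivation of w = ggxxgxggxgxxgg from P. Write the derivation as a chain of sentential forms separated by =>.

P=>gPg=>ggPgg=>ggxPxgg=>ggxxPxxgg=>ggxxgPgxxgg=>ggxxgxPxgxxgg=>ggxxgxgPgxgxxgg=>ggxxgxggxgxxgg

P => gPg   [P → g P g]
gPg => ggPgg   [P → g P g]
ggPgg => ggxPxgg   [P → x P x]
ggxPxgg => ggxxPxxgg   [P → x P x]
ggxxPxxgg => ggxxgPgxxgg   [P → g P g]
ggxxgPgxxgg => ggxxgxPxgxxgg   [P → x P x]
ggxxgxPxgxxgg => ggxxgxgPgxgxxgg   [P → g P g]
ggxxgxgPgxgxxgg => ggxxgxggxgxxgg   [P → ε]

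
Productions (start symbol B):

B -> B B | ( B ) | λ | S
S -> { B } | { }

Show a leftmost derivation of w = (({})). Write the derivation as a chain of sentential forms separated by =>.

B => BB => BBB => BBBB => BBBBB => (B)BBBB => (BB)BBBB => ((B)B)BBBB => ((S)B)BBBB => (({})B)BBBB => (({}))BBBB => (({}))BBB => (({}))BB => (({}))B => (({}))

B => BB   [B -> B B]
BB => BBB   [B -> B B]
BBB => BBBB   [B -> B B]
BBBB => BBBBB   [B -> B B]
BBBBB => (B)BBBB   [B -> ( B )]
(B)BBBB => (BB)BBBB   [B -> B B]
(BB)BBBB => ((B)B)BBBB   [B -> ( B )]
((B)B)BBBB => ((S)B)BBBB   [B -> S]
((S)B)BBBB => (({})B)BBBB   [S -> { }]
(({})B)BBBB => (({}))BBBB   [B -> λ]
(({}))BBBB => (({}))BBB   [B -> λ]
(({}))BBB => (({}))BB   [B -> λ]
(({}))BB => (({}))B   [B -> λ]
(({}))B => (({}))   [B -> λ]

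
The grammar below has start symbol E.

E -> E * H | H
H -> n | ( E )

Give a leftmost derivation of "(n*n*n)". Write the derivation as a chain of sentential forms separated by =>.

E => H => (E) => (E*H) => (E*H*H) => (H*H*H) => (n*H*H) => (n*n*H) => (n*n*n)

E => H   [E -> H]
H => (E)   [H -> ( E )]
(E) => (E*H)   [E -> E * H]
(E*H) => (E*H*H)   [E -> E * H]
(E*H*H) => (H*H*H)   [E -> H]
(H*H*H) => (n*H*H)   [H -> n]
(n*H*H) => (n*n*H)   [H -> n]
(n*n*H) => (n*n*n)   [H -> n]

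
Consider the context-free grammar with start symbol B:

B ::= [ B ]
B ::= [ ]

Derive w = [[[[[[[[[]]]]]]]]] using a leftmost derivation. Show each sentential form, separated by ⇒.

B ⇒ [B]   [B ::= [ B ]]
[B] ⇒ [[B]]   [B ::= [ B ]]
[[B]] ⇒ [[[B]]]   [B ::= [ B ]]
[[[B]]] ⇒ [[[[B]]]]   [B ::= [ B ]]
[[[[B]]]] ⇒ [[[[[B]]]]]   [B ::= [ B ]]
[[[[[B]]]]] ⇒ [[[[[[B]]]]]]   [B ::= [ B ]]
[[[[[[B]]]]]] ⇒ [[[[[[[B]]]]]]]   [B ::= [ B ]]
[[[[[[[B]]]]]]] ⇒ [[[[[[[[B]]]]]]]]   [B ::= [ B ]]
[[[[[[[[B]]]]]]]] ⇒ [[[[[[[[[]]]]]]]]]   [B ::= [ ]]

B ⇒ [B] ⇒ [[B]] ⇒ [[[B]]] ⇒ [[[[B]]]] ⇒ [[[[[B]]]]] ⇒ [[[[[[B]]]]]] ⇒ [[[[[[[B]]]]]]] ⇒ [[[[[[[[B]]]]]]]] ⇒ [[[[[[[[[]]]]]]]]]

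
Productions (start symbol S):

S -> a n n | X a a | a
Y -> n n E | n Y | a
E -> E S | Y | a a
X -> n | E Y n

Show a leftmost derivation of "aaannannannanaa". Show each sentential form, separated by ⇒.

S ⇒ Xaa ⇒ EYnaa ⇒ ESYnaa ⇒ ESSYnaa ⇒ ESSSYnaa ⇒ aaSSSYnaa ⇒ aaannSSYnaa ⇒ aaannannSYnaa ⇒ aaannannannYnaa ⇒ aaannannannanaa

S ⇒ Xaa   [S -> X a a]
Xaa ⇒ EYnaa   [X -> E Y n]
EYnaa ⇒ ESYnaa   [E -> E S]
ESYnaa ⇒ ESSYnaa   [E -> E S]
ESSYnaa ⇒ ESSSYnaa   [E -> E S]
ESSSYnaa ⇒ aaSSSYnaa   [E -> a a]
aaSSSYnaa ⇒ aaannSSYnaa   [S -> a n n]
aaannSSYnaa ⇒ aaannannSYnaa   [S -> a n n]
aaannannSYnaa ⇒ aaannannannYnaa   [S -> a n n]
aaannannannYnaa ⇒ aaannannannanaa   [Y -> a]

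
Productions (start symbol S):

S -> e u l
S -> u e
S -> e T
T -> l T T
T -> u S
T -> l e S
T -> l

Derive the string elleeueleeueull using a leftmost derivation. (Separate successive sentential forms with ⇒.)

S ⇒ eT   [S -> e T]
eT ⇒ elTT   [T -> l T T]
elTT ⇒ elleST   [T -> l e S]
elleST ⇒ elleeTT   [S -> e T]
elleeTT ⇒ elleeuST   [T -> u S]
elleeuST ⇒ elleeueTT   [S -> e T]
elleeueTT ⇒ elleeueleST   [T -> l e S]
elleeueleST ⇒ elleeueleeTT   [S -> e T]
elleeueleeTT ⇒ elleeueleeuST   [T -> u S]
elleeueleeuST ⇒ elleeueleeueulT   [S -> e u l]
elleeueleeueulT ⇒ elleeueleeueull   [T -> l]

S⇒eT⇒elTT⇒elleST⇒elleeTT⇒elleeuST⇒elleeueTT⇒elleeueleST⇒elleeueleeTT⇒elleeueleeuST⇒elleeueleeueulT⇒elleeueleeueull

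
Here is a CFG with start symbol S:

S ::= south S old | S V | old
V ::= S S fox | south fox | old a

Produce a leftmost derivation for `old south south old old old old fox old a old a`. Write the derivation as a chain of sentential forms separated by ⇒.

S ⇒ S V   [S ::= S V]
S V ⇒ S V V   [S ::= S V]
S V V ⇒ S V V V   [S ::= S V]
S V V V ⇒ old V V V   [S ::= old]
old V V V ⇒ old S S fox V V   [V ::= S S fox]
old S S fox V V ⇒ old south S old S fox V V   [S ::= south S old]
old south S old S fox V V ⇒ old south south S old old S fox V V   [S ::= south S old]
old south south S old old S fox V V ⇒ old south south old old old S fox V V   [S ::= old]
old south south old old old S fox V V ⇒ old south south old old old old fox V V   [S ::= old]
old south south old old old old fox V V ⇒ old south south old old old old fox old a V   [V ::= old a]
old south south old old old old fox old a V ⇒ old south south old old old old fox old a old a   [V ::= old a]

S ⇒ S V ⇒ S V V ⇒ S V V V ⇒ old V V V ⇒ old S S fox V V ⇒ old south S old S fox V V ⇒ old south south S old old S fox V V ⇒ old south south old old old S fox V V ⇒ old south south old old old old fox V V ⇒ old south south old old old old fox old a V ⇒ old south south old old old old fox old a old a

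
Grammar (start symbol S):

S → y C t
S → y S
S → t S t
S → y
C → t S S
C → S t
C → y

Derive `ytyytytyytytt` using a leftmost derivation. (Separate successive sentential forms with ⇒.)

S ⇒ yCt ⇒ ytSSt ⇒ ytySt ⇒ ytyyCtt ⇒ ytyytSStt ⇒ ytyytyCtStt ⇒ ytyytytSStStt ⇒ ytyytytyStStt ⇒ ytyytytyytStt ⇒ ytyytytyytytt

S ⇒ yCt   [S → y C t]
yCt ⇒ ytSSt   [C → t S S]
ytSSt ⇒ ytySt   [S → y]
ytySt ⇒ ytyyCtt   [S → y C t]
ytyyCtt ⇒ ytyytSStt   [C → t S S]
ytyytSStt ⇒ ytyytyCtStt   [S → y C t]
ytyytyCtStt ⇒ ytyytytSStStt   [C → t S S]
ytyytytSStStt ⇒ ytyytytyStStt   [S → y]
ytyytytyStStt ⇒ ytyytytyytStt   [S → y]
ytyytytyytStt ⇒ ytyytytyytytt   [S → y]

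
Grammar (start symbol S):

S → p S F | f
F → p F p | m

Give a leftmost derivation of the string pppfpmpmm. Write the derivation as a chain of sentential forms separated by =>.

S => pSF   [S → p S F]
pSF => ppSFF   [S → p S F]
ppSFF => pppSFFF   [S → p S F]
pppSFFF => pppfFFF   [S → f]
pppfFFF => pppfpFpFF   [F → p F p]
pppfpFpFF => pppfpmpFF   [F → m]
pppfpmpFF => pppfpmpmF   [F → m]
pppfpmpmF => pppfpmpmm   [F → m]

S => pSF => ppSFF => pppSFFF => pppfFFF => pppfpFpFF => pppfpmpFF => pppfpmpmF => pppfpmpmm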